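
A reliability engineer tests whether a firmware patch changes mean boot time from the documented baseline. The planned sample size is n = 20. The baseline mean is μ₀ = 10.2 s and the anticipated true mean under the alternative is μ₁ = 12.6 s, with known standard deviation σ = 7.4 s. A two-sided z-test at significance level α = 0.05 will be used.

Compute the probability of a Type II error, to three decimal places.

β ≈ 0.694

Standardized effect: d = |μ₁ − μ₀| / σ = |12.6 − 10.2| / 7.4 = 0.3243
Noncentrality parameter: δ = d·√n = 0.3243 × √20 = 1.4504
Two-sided α = 0.05 → critical value z_{0.025} = 1.960.
Power = Φ(δ − 1.960) + Φ(−δ − 1.960) = Φ(-0.510) + Φ(-3.410) = 0.3052 + 0.0003 = 0.3055.
Type II error: β = 1 − power = 1 − 0.3055 = 0.6945.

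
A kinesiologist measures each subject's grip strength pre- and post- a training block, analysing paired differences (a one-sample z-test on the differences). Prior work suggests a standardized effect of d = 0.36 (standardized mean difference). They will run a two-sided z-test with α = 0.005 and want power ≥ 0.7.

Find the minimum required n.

n = 86

For power 0.7 need Φ(δ − z_{0.0025}) = 0.7, so δ = z_{0.0025} + z_{0.30} = 2.807 + 0.524 = 3.331.
(Ignoring the negligible lower-tail rejection probability gives the usual closed-form inversion.)
δ = d·√n ⇒ n = (δ/d)² = (3.331 / 0.36)² = 85.64.
Round up to the next whole unit.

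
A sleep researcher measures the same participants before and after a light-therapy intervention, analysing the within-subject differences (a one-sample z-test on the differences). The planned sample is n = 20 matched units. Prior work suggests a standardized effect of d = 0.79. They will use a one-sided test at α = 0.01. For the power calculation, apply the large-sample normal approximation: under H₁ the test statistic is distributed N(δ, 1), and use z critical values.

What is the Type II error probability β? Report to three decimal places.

β ≈ 0.114

Noncentrality parameter: δ = d·√n = 0.79 × √20 = 3.5330
One-sided α = 0.01 → critical value z_{0.01} = 2.326.
Power = Φ(δ − 2.326) = Φ(1.207) = 0.8862.
Type II error: β = 1 − power = 1 − 0.8862 = 0.1138.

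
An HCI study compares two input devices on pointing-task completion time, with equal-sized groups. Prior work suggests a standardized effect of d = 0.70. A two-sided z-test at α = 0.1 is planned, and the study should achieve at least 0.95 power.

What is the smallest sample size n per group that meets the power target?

Set Φ(δ − 1.645) = 0.95; then δ − 1.645 = Φ⁻¹(0.95) = 1.645, giving δ = 3.290.
(For δ > 0 the lower-tail rejection region contributes negligibly to power, so the one-term inversion is standard.)
δ = d·√(n/2) ⇒ n = 2(δ/d)² = 2 × (3.290 / 0.70)² = 44.17.
Rounding up, n = 45 per group.

n = 45 per group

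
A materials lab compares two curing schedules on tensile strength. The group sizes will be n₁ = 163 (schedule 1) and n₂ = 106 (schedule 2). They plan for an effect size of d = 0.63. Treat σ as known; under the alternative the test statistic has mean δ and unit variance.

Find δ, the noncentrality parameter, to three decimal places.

δ = d / √(1/n₁ + 1/n₂) = 0.63 / √(1/163 + 1/106) = 5.0491

δ ≈ 5.049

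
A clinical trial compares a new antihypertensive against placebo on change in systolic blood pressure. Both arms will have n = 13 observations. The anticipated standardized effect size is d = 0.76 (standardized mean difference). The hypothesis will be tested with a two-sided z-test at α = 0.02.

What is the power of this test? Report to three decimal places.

Power ≈ 0.349

Noncentrality parameter: δ = d·√(n/2) = 0.76 × √(13/2) = 1.9376
Critical value for a two-sided test at α = 0.02: z_{α/2} = 2.326.
Power = Φ(δ − 2.326) + Φ(−δ − 2.326) = Φ(-0.389) + Φ(-4.264) = 0.3487 + 0.0000 = 0.3488.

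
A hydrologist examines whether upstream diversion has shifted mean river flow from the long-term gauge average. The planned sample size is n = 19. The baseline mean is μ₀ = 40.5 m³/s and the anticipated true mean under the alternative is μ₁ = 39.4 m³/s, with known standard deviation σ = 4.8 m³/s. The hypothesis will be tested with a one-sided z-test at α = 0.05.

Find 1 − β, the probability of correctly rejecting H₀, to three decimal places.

Power ≈ 0.259

Standardized effect: d = |μ₁ − μ₀| / σ = |39.4 − 40.5| / 4.8 = 0.2292
Noncentrality parameter: δ = d·√n = 0.2292 × √19 = 0.9989
Critical value for a one-sided test at α = 0.05: z_α = 1.645.
Power = P(Z > 1.645 − δ) = Φ(-0.646) = 0.2592.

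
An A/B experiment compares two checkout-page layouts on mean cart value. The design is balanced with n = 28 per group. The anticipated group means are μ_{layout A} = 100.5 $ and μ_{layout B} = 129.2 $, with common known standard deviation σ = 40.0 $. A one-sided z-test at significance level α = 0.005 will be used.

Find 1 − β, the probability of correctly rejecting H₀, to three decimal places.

Power ≈ 0.543

Standardized effect: d = |μ_{layout A} − μ_{layout B}| / σ = |100.5 − 129.2| / 40.0 = 0.7175
Noncentrality parameter: δ = d·√(n/2) = 0.7175 × √(28/2) = 2.6846
One-sided α = 0.005 → critical value z_{0.005} = 2.576.
Power = P(Z > 2.576 − δ) = Φ(0.109) = 0.5433.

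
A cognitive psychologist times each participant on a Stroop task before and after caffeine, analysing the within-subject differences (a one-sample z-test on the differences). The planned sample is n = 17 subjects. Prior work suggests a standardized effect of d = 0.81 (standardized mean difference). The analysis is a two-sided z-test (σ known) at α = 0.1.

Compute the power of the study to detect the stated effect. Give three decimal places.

Noncentrality parameter: δ = d·√n = 0.81 × √17 = 3.3397
Critical value for a two-sided test at α = 0.1: z_{α/2} = 1.645.
Power = Φ(δ − 1.645) + Φ(−δ − 1.645) = Φ(1.695) + Φ(-4.985) = 0.9549 + 0.0000 = 0.9549.

Power ≈ 0.955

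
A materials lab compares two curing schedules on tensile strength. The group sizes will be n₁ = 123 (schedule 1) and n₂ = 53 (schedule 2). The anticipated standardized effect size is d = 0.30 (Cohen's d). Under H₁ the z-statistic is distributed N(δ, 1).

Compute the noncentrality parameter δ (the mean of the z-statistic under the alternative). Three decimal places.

δ ≈ 1.826

The noncentrality parameter scales effect size by the design's sample-size factor: δ = d / √(1/n₁ + 1/n₂) = 0.30 / √(1/123 + 1/53) = 1.8258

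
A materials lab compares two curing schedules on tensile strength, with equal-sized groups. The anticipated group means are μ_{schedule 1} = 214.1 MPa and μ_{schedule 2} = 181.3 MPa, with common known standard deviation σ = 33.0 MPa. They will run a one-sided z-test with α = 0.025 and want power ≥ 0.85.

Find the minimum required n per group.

Standardized effect: d = |μ_{schedule 1} − μ_{schedule 2}| / σ = |214.1 − 181.3| / 33.0 = 0.9939
For power 0.85 need Φ(δ − z_{0.025}) = 0.85, so δ = z_{0.025} + z_{0.15} = 1.960 + 1.036 = 2.996.
δ = d·√(n/2) ⇒ n = 2(δ/d)² = 2 × (2.996 / 0.9939)² = 18.18.
Round up to the next whole unit.

n = 19 per group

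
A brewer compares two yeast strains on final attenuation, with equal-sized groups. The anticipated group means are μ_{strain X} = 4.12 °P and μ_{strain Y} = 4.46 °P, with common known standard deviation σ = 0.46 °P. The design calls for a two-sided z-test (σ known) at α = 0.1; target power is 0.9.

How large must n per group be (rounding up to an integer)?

Standardized effect: d = |μ_{strain X} − μ_{strain Y}| / σ = |4.12 − 4.46| / 0.46 = 0.7391
Set Φ(δ − 1.645) = 0.9; then δ − 1.645 = Φ⁻¹(0.9) = 1.282, giving δ = 2.926.
(Ignoring the negligible lower-tail rejection probability gives the usual closed-form inversion.)
δ = d·√(n/2) ⇒ n = 2(δ/d)² = 2 × (2.926 / 0.7391)² = 31.35.
Round up to the next whole unit.

n = 32 per group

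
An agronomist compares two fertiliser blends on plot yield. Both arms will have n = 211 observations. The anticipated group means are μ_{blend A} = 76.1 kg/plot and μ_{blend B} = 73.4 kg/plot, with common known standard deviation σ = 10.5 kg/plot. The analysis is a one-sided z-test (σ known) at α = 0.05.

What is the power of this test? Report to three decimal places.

Standardized effect: d = |μ_{blend A} − μ_{blend B}| / σ = |76.1 − 73.4| / 10.5 = 0.2571
Noncentrality parameter: δ = d·√(n/2) = 0.2571 × √(211/2) = 2.6412
One-sided α = 0.05 → critical value z_{0.05} = 1.645.
Power = P(Z > 1.645 − δ) = Φ(0.996) = 0.8405.

Power ≈ 0.840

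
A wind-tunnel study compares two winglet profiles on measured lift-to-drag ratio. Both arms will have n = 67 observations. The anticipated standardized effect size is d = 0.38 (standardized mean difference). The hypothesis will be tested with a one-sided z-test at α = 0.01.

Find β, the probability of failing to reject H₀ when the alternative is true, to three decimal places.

β ≈ 0.551

Noncentrality parameter: δ = d·√(n/2) = 0.38 × √(67/2) = 2.1994
Critical value for a one-sided test at α = 0.01: z_α = 2.326.
Power = Φ(δ − 2.326) = Φ(-0.127) = 0.4495.
Type II error: β = 1 − power = 1 − 0.4495 = 0.5505.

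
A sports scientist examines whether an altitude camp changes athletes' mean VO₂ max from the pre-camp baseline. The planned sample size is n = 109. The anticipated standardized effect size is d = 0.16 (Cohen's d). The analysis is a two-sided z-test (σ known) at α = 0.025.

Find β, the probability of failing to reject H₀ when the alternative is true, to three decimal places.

Noncentrality parameter: δ = d·√n = 0.16 × √109 = 1.6704
Two-sided α = 0.025 → critical value z_{0.0125} = 2.241.
Power = Φ(δ − 2.241) + Φ(−δ − 2.241) = Φ(-0.571) + Φ(-3.912) = 0.2840 + 0.0000 = 0.2841.
Type II error: β = 1 − power = 1 − 0.2841 = 0.7159.

β ≈ 0.716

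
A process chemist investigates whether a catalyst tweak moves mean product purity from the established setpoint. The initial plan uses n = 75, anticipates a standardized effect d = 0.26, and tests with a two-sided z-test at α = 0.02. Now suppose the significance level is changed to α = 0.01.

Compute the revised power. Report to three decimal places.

Power ≈ 0.373

δ = d·√n = 0.26 × √75 = 2.2517 (unchanged). New critical value: z_{0.005} = 2.576.
Revised power = Φ(δ − 2.576) + Φ(−δ − 2.576) = Φ(-0.324) + Φ(-4.827) = 0.3729 + 0.0000 = 0.3729.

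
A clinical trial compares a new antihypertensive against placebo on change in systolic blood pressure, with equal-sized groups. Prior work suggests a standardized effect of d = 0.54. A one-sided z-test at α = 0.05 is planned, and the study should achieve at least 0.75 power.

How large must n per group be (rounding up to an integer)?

n = 37 per group

For power 0.75 need Φ(δ − z_{0.05}) = 0.75, so δ = z_{0.05} + z_{0.25} = 1.645 + 0.674 = 2.319.
δ = d·√(n/2) ⇒ n = 2(δ/d)² = 2 × (2.319 / 0.54)² = 36.90.
Rounding up, n = 37 per group.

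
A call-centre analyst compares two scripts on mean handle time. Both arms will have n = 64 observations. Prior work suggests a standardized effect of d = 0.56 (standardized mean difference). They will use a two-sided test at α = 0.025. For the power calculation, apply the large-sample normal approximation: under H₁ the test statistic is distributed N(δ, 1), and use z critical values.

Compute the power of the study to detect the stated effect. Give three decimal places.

Noncentrality parameter: δ = d·√(n/2) = 0.56 × √(64/2) = 3.1678
Critical value for a two-sided test at α = 0.025: z_{α/2} = 2.241.
Power = Φ(δ − 2.241) + Φ(−δ − 2.241) = Φ(0.926) + Φ(-5.409) = 0.8229 + 0.0000 = 0.8229.

Power ≈ 0.823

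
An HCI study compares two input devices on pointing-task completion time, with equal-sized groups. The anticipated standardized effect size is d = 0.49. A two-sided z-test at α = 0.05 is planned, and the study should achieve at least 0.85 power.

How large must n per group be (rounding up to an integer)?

Set Φ(δ − 1.960) = 0.85; then δ − 1.960 = Φ⁻¹(0.85) = 1.036, giving δ = 2.996.
(Ignoring the negligible lower-tail rejection probability gives the usual closed-form inversion.)
δ = d·√(n/2) ⇒ n = 2(δ/d)² = 2 × (2.996 / 0.49)² = 74.79.
Rounding up, n = 75 per group.

n = 75 per group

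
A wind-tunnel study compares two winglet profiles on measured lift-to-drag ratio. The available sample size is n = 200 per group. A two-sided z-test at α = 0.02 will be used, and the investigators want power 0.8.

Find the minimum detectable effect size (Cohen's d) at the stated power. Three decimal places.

d ≈ 0.317

Need Φ(δ − 2.326) = 0.8, so δ = 2.326 + 0.842 = 3.168.
(The second rejection-region term Φ(−δ − z_{α/2}) is negligible and dropped.)
δ = d·√(n/2) ⇒ d = δ/√(n/2) = 3.168/√(200/2) = 0.3168.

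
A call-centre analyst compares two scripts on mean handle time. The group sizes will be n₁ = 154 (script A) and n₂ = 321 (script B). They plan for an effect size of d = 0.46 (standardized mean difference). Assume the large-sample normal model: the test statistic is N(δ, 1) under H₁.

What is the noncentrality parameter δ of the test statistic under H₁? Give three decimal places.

δ ≈ 4.693

The noncentrality parameter scales effect size by the design's sample-size factor: δ = d / √(1/n₁ + 1/n₂) = 0.46 / √(1/154 + 1/321) = 4.6927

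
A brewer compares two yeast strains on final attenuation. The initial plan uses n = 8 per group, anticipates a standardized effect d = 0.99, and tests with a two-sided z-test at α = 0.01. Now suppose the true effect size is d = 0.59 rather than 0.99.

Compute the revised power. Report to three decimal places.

With d = 0.59: δ = d·√(n/2) = 0.59 × √(8/2) = 1.1800. Critical value z_{0.005} = 2.576.
Revised power = Φ(δ − 2.576) + Φ(−δ − 2.576) = Φ(-1.396) + Φ(-3.756) = 0.0814 + 0.0001 = 0.0815.

Power ≈ 0.081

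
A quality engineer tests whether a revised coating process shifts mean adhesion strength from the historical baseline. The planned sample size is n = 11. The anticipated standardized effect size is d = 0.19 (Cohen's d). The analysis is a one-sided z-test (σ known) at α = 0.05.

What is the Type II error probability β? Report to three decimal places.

β ≈ 0.845

Noncentrality parameter: δ = d·√n = 0.19 × √11 = 0.6302
One-sided α = 0.05 → critical value z_{0.05} = 1.645.
Power = P(Z > 1.645 − δ) = Φ(-1.015) = 0.1551.
Type II error: β = 1 − power = 1 − 0.1551 = 0.8449.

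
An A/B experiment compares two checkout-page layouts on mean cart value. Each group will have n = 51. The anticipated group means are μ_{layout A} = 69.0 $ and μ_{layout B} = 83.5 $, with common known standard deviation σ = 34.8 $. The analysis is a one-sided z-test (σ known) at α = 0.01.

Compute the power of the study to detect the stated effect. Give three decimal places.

Standardized effect: d = |μ_{layout A} − μ_{layout B}| / σ = |69.0 − 83.5| / 34.8 = 0.4167
Noncentrality parameter: δ = d·√(n/2) = 0.4167 × √(51/2) = 2.1041
One-sided α = 0.01 → critical value z_{0.01} = 2.326.
Power = Φ(δ − 2.326) = Φ(-0.222) = 0.4120.

Power ≈ 0.412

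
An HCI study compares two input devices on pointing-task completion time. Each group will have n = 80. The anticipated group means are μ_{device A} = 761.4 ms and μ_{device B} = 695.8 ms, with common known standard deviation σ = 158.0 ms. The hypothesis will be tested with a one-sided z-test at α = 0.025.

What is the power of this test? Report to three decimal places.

Standardized effect: d = |μ_{device A} − μ_{device B}| / σ = |761.4 − 695.8| / 158.0 = 0.4152
Noncentrality parameter: δ = d·√(n/2) = 0.4152 × √(80/2) = 2.6259
Critical value for a one-sided test at α = 0.025: z_α = 1.960.
Power = P(Z > 1.960 − δ) = Φ(0.666) = 0.7473.

Power ≈ 0.747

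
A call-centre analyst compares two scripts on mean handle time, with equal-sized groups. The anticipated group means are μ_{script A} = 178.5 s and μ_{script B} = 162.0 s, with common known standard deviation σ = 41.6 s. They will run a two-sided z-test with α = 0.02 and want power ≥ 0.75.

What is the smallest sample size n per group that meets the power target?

Standardized effect: d = |μ_{script A} − μ_{script B}| / σ = |178.5 − 162.0| / 41.6 = 0.3966
For power 0.75 need Φ(δ − z_{0.01}) = 0.75, so δ = z_{0.01} + z_{0.25} = 2.326 + 0.674 = 3.001.
(For δ > 0 the lower-tail rejection region contributes negligibly to power, so the one-term inversion is standard.)
δ = d·√(n/2) ⇒ n = 2(δ/d)² = 2 × (3.001 / 0.3966)² = 114.48.
Rounding up, n = 115 per group.

n = 115 per group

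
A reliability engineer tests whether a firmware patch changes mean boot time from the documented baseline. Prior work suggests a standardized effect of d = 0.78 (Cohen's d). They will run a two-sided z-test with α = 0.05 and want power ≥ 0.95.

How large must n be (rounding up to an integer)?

For power 0.95 need Φ(δ − z_{0.025}) = 0.95, so δ = z_{0.025} + z_{0.05} = 1.960 + 1.645 = 3.605.
(For δ > 0 the lower-tail rejection region contributes negligibly to power, so the one-term inversion is standard.)
δ = d·√n ⇒ n = (δ/d)² = (3.605 / 0.78)² = 21.36.
Rounding up, n = 22.

n = 22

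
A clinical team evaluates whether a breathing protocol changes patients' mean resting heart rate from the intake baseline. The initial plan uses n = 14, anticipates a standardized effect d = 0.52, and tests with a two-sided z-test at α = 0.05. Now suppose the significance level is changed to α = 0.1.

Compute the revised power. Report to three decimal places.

Power ≈ 0.618

δ = d·√n = 0.52 × √14 = 1.9457 (unchanged). New critical value: z_{0.05} = 1.645.
Revised power = Φ(δ − 1.645) + Φ(−δ − 1.645) = Φ(0.301) + Φ(-3.591) = 0.6182 + 0.0002 = 0.6184.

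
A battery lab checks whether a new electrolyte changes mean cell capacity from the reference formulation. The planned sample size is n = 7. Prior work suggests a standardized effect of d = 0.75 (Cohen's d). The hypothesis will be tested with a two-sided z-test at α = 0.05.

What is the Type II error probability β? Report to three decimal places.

Noncentrality parameter: δ = d·√n = 0.75 × √7 = 1.9843
Two-sided α = 0.05 → critical value z_{0.025} = 1.960.
Power = Φ(δ − 1.960) + Φ(−δ − 1.960) = Φ(0.024) + Φ(-3.944) = 0.5097 + 0.0000 = 0.5098.
Type II error: β = 1 − power = 1 − 0.5098 = 0.4902.

β ≈ 0.490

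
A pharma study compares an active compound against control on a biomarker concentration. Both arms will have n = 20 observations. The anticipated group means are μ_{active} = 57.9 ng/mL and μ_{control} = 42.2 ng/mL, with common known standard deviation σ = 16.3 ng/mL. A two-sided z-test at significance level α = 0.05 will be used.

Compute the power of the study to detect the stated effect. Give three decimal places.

Power ≈ 0.861

Standardized effect: d = |μ_{active} − μ_{control}| / σ = |57.9 − 42.2| / 16.3 = 0.9632
Noncentrality parameter: δ = d·√(n/2) = 0.9632 × √(20/2) = 3.0459
Two-sided α = 0.05 → critical value z_{0.025} = 1.960.
Power = Φ(δ − 1.960) + Φ(−δ − 1.960) = Φ(1.086) + Φ(-5.006) = 0.8612 + 0.0000 = 0.8612.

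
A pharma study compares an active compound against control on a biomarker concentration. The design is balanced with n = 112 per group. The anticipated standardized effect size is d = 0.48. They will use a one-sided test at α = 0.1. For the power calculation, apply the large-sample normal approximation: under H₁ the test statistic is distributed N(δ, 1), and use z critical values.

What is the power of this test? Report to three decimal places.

Power ≈ 0.990

Noncentrality parameter: δ = d·√(n/2) = 0.48 × √(112/2) = 3.5920
Critical value for a one-sided test at α = 0.1: z_α = 1.282.
Power = P(Z > 1.282 − δ) = Φ(2.310) = 0.9896.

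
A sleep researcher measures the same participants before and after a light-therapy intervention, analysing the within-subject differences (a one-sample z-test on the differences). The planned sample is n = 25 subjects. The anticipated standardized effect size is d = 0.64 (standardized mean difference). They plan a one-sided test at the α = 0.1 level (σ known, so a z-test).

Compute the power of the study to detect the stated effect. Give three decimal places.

Noncentrality parameter: δ = d·√n = 0.64 × √25 = 3.2000
Critical value for a one-sided test at α = 0.1: z_α = 1.282.
Power = P(Z > 1.282 − δ) = Φ(1.918) = 0.9725.

Power ≈ 0.972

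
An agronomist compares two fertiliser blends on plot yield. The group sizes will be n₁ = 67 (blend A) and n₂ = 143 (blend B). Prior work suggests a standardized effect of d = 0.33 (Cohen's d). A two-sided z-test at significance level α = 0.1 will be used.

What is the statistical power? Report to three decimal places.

Noncentrality parameter: δ = d / √(1/n₁ + 1/n₂) = 0.33 / √(1/67 + 1/143) = 2.2290
Critical value for a two-sided test at α = 0.1: z_{α/2} = 1.645.
Power = Φ(δ − 1.645) + Φ(−δ − 1.645) = Φ(0.584) + Φ(-3.874) = 0.7204 + 0.0001 = 0.7205.

Power ≈ 0.720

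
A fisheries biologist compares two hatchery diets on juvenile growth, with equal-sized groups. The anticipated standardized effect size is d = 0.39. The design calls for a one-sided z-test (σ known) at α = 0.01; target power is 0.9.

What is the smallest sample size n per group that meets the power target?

For power 0.9 need Φ(δ − z_{0.01}) = 0.9, so δ = z_{0.01} + z_{0.10} = 2.326 + 1.282 = 3.608.
δ = d·√(n/2) ⇒ n = 2(δ/d)² = 2 × (3.608 / 0.39)² = 171.16.
Rounding up, n = 172 per group.

n = 172 per group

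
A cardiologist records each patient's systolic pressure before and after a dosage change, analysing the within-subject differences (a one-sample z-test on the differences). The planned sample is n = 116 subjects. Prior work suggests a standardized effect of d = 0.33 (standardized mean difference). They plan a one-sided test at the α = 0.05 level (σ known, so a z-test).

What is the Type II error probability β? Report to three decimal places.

β ≈ 0.028

Noncentrality parameter: δ = d·√n = 0.33 × √116 = 3.5542
One-sided α = 0.05 → critical value z_{0.05} = 1.645.
Power = P(Z > 1.645 − δ) = Φ(1.909) = 0.9719.
Type II error: β = 1 − power = 1 − 0.9719 = 0.0281.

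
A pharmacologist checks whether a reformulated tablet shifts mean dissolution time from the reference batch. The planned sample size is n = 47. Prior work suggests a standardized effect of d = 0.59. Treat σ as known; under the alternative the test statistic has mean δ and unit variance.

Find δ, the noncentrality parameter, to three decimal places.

δ ≈ 4.045

The noncentrality parameter scales effect size by the design's sample-size factor: δ = d·√n = 0.59 × √47 = 4.0448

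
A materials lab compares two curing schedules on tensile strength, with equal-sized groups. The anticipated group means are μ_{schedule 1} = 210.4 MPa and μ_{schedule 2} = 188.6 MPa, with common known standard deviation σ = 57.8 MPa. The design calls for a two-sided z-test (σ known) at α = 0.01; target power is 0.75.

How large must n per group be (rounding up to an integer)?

n = 149 per group

Standardized effect: d = |μ_{schedule 1} − μ_{schedule 2}| / σ = |210.4 − 188.6| / 57.8 = 0.3772
Set Φ(δ − 2.576) = 0.75; then δ − 2.576 = Φ⁻¹(0.75) = 0.674, giving δ = 3.250.
(For δ > 0 the lower-tail rejection region contributes negligibly to power, so the one-term inversion is standard.)
δ = d·√(n/2) ⇒ n = 2(δ/d)² = 2 × (3.250 / 0.3772)² = 148.53.
Round up to the next whole unit.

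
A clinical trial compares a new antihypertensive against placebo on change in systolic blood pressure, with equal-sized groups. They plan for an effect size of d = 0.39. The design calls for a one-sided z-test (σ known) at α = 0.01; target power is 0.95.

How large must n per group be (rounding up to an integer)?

For power 0.95 need Φ(δ − z_{0.01}) = 0.95, so δ = z_{0.01} + z_{0.05} = 2.326 + 1.645 = 3.971.
δ = d·√(n/2) ⇒ n = 2(δ/d)² = 2 × (3.971 / 0.39)² = 207.37.
Round up to the next whole unit.

n = 208 per group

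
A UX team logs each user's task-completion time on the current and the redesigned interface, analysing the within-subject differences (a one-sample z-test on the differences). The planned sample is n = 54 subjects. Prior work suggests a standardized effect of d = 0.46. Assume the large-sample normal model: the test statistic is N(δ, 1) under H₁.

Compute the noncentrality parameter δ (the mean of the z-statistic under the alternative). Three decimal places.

δ ≈ 3.380

The noncentrality parameter scales effect size by the design's sample-size factor: δ = d·√n = 0.46 × √54 = 3.3803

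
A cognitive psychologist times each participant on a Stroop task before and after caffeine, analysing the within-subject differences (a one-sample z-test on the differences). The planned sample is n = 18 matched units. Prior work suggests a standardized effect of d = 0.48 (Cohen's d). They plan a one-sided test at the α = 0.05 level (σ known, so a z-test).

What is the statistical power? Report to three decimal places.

Noncentrality parameter: δ = d·√n = 0.48 × √18 = 2.0365
Critical value for a one-sided test at α = 0.05: z_α = 1.645.
Power = P(Z > 1.645 − δ) = Φ(0.392) = 0.6523.

Power ≈ 0.652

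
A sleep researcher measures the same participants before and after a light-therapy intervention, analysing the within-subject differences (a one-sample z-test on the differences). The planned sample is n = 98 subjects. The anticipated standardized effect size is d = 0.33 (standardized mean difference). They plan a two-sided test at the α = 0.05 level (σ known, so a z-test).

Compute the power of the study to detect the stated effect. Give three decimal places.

Power ≈ 0.904

Noncentrality parameter: δ = d·√n = 0.33 × √98 = 3.2668
Two-sided α = 0.05 → critical value z_{0.025} = 1.960.
Power = Φ(δ − 1.960) + Φ(−δ − 1.960) = Φ(1.307) + Φ(-5.227) = 0.9044 + 0.0000 = 0.9044.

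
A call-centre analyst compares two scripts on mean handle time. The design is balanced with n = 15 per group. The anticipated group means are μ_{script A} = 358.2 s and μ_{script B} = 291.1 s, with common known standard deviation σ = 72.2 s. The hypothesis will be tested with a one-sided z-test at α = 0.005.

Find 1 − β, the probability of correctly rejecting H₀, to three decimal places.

Power ≈ 0.488

Standardized effect: d = |μ_{script A} − μ_{script B}| / σ = |358.2 − 291.1| / 72.2 = 0.9294
Noncentrality parameter: δ = d·√(n/2) = 0.9294 × √(15/2) = 2.5452
Critical value for a one-sided test at α = 0.005: z_α = 2.576.
Power = P(Z > 2.576 − δ) = Φ(-0.031) = 0.4878.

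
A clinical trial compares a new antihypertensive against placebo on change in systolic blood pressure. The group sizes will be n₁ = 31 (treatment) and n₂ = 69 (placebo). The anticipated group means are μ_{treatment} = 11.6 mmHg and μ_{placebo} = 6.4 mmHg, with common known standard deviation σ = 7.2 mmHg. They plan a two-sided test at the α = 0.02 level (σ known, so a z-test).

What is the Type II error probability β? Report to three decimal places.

Standardized effect: d = |μ_{treatment} − μ_{placebo}| / σ = |11.6 − 6.4| / 7.2 = 0.7222
Noncentrality parameter: δ = d / √(1/n₁ + 1/n₂) = 0.7222 / √(1/31 + 1/69) = 3.3402
Two-sided α = 0.02 → critical value z_{0.01} = 2.326.
Power = Φ(δ − 2.326) + Φ(−δ − 2.326) = Φ(1.014) + Φ(-5.667) = 0.8447 + 0.0000 = 0.8447.
Type II error: β = 1 − power = 1 − 0.8447 = 0.1553.

β ≈ 0.155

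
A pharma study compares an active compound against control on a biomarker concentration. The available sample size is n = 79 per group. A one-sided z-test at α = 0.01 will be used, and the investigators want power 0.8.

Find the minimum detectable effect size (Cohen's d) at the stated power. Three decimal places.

Required noncentrality: δ = z_{0.01} + z_{0.20} = 2.326 + 0.842 = 3.168.
δ = d·√(n/2) ⇒ d = δ/√(n/2) = 3.168/√(79/2) = 0.5041.

d ≈ 0.504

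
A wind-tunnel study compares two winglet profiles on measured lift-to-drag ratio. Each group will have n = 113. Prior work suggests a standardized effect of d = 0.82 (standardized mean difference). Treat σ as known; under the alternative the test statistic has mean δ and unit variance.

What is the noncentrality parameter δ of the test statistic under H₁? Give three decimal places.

δ = d·√(n/2) = 0.82 × √(113/2) = 6.1637

δ ≈ 6.164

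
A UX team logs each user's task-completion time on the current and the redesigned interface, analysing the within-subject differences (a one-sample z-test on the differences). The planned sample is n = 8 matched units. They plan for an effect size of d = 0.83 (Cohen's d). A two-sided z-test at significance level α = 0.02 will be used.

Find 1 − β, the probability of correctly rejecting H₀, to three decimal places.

Power ≈ 0.508

Noncentrality parameter: δ = d·√n = 0.83 × √8 = 2.3476
Critical value for a two-sided test at α = 0.02: z_{α/2} = 2.326.
Power = Φ(δ − 2.326) + Φ(−δ − 2.326) = Φ(0.021) + Φ(-4.674) = 0.5085 + 0.0000 = 0.5085.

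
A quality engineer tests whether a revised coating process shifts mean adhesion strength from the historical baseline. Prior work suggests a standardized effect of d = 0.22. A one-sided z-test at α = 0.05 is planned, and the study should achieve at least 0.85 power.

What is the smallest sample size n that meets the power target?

n = 149

Set Φ(δ − 1.645) = 0.85; then δ − 1.645 = Φ⁻¹(0.85) = 1.036, giving δ = 2.681.
δ = d·√n ⇒ n = (δ/d)² = (2.681 / 0.22)² = 148.54.
Round up to the next whole unit.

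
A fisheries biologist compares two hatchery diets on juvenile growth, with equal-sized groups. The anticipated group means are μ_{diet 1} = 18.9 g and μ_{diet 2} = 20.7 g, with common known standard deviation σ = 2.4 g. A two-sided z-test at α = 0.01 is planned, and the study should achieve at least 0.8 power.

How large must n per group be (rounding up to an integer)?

n = 42 per group

Standardized effect: d = |μ_{diet 1} − μ_{diet 2}| / σ = |18.9 − 20.7| / 2.4 = 0.7500
For power 0.8 need Φ(δ − z_{0.005}) = 0.8, so δ = z_{0.005} + z_{0.20} = 2.576 + 0.842 = 3.417.
(For δ > 0 the lower-tail rejection region contributes negligibly to power, so the one-term inversion is standard.)
δ = d·√(n/2) ⇒ n = 2(δ/d)² = 2 × (3.417 / 0.7500)² = 41.53.
Rounding up, n = 42 per group.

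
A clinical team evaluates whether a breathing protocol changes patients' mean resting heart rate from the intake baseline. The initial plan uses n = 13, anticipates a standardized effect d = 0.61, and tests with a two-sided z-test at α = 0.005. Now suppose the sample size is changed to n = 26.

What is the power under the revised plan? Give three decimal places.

Power ≈ 0.619

With n = 26: δ = d·√n = 0.61 × √26 = 3.1104. Critical value z_{0.0025} = 2.807.
Revised power = Φ(δ − 2.807) + Φ(−δ − 2.807) = Φ(0.303) + Φ(-5.917) = 0.6192 + 0.0000 = 0.6192.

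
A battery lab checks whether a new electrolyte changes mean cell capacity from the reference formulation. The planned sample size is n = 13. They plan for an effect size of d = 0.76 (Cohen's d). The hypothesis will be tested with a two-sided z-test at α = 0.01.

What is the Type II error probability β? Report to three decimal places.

β ≈ 0.435

Noncentrality parameter: λ = d·√n = 0.76 × √13 = 2.7402
Two-sided α = 0.01 → critical value z_{0.005} = 2.576.
Power = Φ(λ − 2.576) + Φ(−λ − 2.576) = Φ(0.164) + Φ(-5.316) = 0.5653 + 0.0000 = 0.5653.
Type II error: β = 1 − power = 1 − 0.5653 = 0.4347.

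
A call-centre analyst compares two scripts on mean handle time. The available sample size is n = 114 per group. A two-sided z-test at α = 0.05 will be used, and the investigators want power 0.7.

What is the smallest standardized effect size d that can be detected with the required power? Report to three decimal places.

d ≈ 0.329

Required noncentrality: δ = z_{0.025} + z_{0.30} = 1.960 + 0.524 = 2.484.
(Lower-tail contribution to power is negligible for δ > 0.)
δ = d·√(n/2) ⇒ d = δ/√(n/2) = 2.484/√(114/2) = 0.3291.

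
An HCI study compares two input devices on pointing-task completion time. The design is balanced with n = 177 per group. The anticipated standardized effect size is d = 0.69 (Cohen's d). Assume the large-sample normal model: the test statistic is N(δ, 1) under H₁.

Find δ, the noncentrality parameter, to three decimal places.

δ ≈ 6.491

δ = d·√(n/2) = 0.69 × √(177/2) = 6.4911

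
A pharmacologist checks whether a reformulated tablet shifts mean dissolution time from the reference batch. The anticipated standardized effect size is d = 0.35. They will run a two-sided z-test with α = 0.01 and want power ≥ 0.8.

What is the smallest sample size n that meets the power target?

Set Φ(δ − 2.576) = 0.8; then δ − 2.576 = Φ⁻¹(0.8) = 0.842, giving δ = 3.417.
(For δ > 0 the lower-tail rejection region contributes negligibly to power, so the one-term inversion is standard.)
δ = d·√n ⇒ n = (δ/d)² = (3.417 / 0.35)² = 95.34.
Rounding up, n = 96.

n = 96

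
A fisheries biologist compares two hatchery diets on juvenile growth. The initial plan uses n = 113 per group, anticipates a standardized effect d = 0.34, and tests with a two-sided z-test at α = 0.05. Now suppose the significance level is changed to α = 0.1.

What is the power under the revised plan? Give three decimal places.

δ = d·√(n/2) = 0.34 × √(113/2) = 2.5557 (unchanged). New critical value: z_{0.05} = 1.645.
Revised power = Φ(δ − 1.645) + Φ(−δ − 1.645) = Φ(0.911) + Φ(-4.201) = 0.8188 + 0.0000 = 0.8188.

Power ≈ 0.819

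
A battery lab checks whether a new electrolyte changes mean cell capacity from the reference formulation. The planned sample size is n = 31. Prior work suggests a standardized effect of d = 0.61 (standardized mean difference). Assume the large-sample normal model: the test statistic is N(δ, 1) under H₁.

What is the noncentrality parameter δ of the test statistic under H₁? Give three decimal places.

δ ≈ 3.396

The noncentrality parameter scales effect size by the design's sample-size factor: δ = d·√n = 0.61 × √31 = 3.3963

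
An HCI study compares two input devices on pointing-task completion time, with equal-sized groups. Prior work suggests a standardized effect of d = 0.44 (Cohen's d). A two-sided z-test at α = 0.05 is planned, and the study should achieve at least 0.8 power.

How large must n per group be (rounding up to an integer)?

For power 0.8 need Φ(δ − z_{0.025}) = 0.8, so δ = z_{0.025} + z_{0.20} = 1.960 + 0.842 = 2.802.
(For δ > 0 the lower-tail rejection region contributes negligibly to power, so the one-term inversion is standard.)
δ = d·√(n/2) ⇒ n = 2(δ/d)² = 2 × (2.802 / 0.44)² = 81.08.
Round up to the next whole unit.

n = 82 per group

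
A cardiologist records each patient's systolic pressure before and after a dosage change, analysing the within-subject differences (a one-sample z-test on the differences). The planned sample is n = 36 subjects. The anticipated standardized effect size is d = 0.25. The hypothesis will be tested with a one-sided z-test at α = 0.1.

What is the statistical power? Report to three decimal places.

Noncentrality parameter: δ = d·√n = 0.25 × √36 = 1.5000
One-sided α = 0.1 → critical value z_{0.1} = 1.282.
Power = Φ(δ − 1.282) = Φ(0.218) = 0.5865.

Power ≈ 0.586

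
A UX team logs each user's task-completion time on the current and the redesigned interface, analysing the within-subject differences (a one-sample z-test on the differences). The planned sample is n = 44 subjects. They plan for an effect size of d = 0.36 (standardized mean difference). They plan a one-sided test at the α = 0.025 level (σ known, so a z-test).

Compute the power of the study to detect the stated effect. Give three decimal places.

Power ≈ 0.666

Noncentrality parameter: δ = d·√n = 0.36 × √44 = 2.3880
Critical value for a one-sided test at α = 0.025: z_α = 1.960.
Power = P(Z > 1.960 − δ) = Φ(0.428) = 0.6657.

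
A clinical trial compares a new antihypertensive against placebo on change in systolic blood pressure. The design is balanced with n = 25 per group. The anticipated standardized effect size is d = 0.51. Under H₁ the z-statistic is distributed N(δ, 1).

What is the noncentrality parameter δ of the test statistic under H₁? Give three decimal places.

δ = d·√(n/2) = 0.51 × √(25/2) = 1.8031

δ ≈ 1.803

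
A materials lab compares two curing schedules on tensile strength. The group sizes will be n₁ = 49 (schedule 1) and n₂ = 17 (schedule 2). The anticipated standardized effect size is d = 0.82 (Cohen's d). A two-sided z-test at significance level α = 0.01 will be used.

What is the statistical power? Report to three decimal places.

Noncentrality parameter: δ = d / √(1/n₁ + 1/n₂) = 0.82 / √(1/49 + 1/17) = 2.9132
Critical value for a two-sided test at α = 0.01: z_{α/2} = 2.576.
Power = Φ(δ − 2.576) + Φ(−δ − 2.576) = Φ(0.337) + Φ(-5.489) = 0.6321 + 0.0000 = 0.6321.

Power ≈ 0.632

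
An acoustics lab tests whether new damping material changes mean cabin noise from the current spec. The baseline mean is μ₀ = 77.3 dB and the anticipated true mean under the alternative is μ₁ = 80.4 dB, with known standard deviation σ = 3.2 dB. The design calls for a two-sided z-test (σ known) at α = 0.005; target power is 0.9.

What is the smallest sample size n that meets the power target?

Standardized effect: d = |μ₁ − μ₀| / σ = |80.4 − 77.3| / 3.2 = 0.9688
Set Φ(δ − 2.807) = 0.9; then δ − 2.807 = Φ⁻¹(0.9) = 1.282, giving δ = 4.089.
(The Φ(−δ − z_{α/2}) term is vanishingly small for δ > 0 and is dropped in the standard sample-size formula.)
δ = d·√n ⇒ n = (δ/d)² = (4.089 / 0.9688)² = 17.81.
Rounding up, n = 18.

n = 18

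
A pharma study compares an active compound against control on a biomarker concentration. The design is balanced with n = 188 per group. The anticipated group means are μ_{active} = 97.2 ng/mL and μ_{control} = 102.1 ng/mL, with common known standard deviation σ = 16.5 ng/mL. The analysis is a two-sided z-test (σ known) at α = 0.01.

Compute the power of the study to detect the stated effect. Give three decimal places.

Power ≈ 0.619

Standardized effect: d = |μ_{active} − μ_{control}| / σ = |97.2 − 102.1| / 16.5 = 0.2970
Noncentrality parameter: δ = d·√(n/2) = 0.2970 × √(188/2) = 2.8792
Critical value for a two-sided test at α = 0.01: z_{α/2} = 2.576.
Power = Φ(δ − 2.576) + Φ(−δ − 2.576) = Φ(0.303) + Φ(-5.455) = 0.6192 + 0.0000 = 0.6192.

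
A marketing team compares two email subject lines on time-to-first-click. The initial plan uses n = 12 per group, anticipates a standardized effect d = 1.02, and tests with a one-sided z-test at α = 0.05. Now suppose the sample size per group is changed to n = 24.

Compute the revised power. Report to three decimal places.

With n = 24 per group: δ = d·√(n/2) = 1.02 × √(24/2) = 3.5334. Critical value z_{0.05} = 1.645.
Revised power = P(Z > 1.645 − δ) = Φ(1.889) = 0.9705.

Power ≈ 0.971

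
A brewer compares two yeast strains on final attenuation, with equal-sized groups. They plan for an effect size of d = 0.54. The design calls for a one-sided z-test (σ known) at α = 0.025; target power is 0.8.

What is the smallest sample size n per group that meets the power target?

Set Φ(δ − 1.960) = 0.8; then δ − 1.960 = Φ⁻¹(0.8) = 0.842, giving δ = 2.802.
δ = d·√(n/2) ⇒ n = 2(δ/d)² = 2 × (2.802 / 0.54)² = 53.83.
Round up to the next whole unit.

n = 54 per group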